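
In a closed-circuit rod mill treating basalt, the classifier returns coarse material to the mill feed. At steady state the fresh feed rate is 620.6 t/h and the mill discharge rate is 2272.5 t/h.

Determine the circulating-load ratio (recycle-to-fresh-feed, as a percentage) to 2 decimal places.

CL = 266.18 %

Mill node: discharge = fresh + recycle.
R = M − F = 2272.5 − 620.6 = 1651.9 t/h
CL = 100·R/F = 100·1651.9/620.6 = 266.18 %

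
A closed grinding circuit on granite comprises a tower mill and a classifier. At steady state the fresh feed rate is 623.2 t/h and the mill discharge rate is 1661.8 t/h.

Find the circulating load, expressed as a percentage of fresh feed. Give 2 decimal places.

CL = 166.66 %

Steady state: M = F + R.
R = M − F = 1661.8 − 623.2 = 1038.6 t/h
CL = 100·R/F = 100·1038.6/623.2 = 166.66 %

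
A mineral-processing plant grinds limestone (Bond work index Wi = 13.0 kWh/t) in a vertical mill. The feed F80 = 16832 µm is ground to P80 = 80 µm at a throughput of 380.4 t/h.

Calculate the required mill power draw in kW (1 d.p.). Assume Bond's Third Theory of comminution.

P = 5147.7 kW

W = 10 Wi (1/√P80 − 1/√F80)  [Bond]
W = 10·13.0·(1/√80 − 1/√16832) = 10·13.0·(0.104096) = 13.5324 kWh/t
Power = W × throughput = 13.5324 kWh/t × 380.4 t/h = 5147.7 kW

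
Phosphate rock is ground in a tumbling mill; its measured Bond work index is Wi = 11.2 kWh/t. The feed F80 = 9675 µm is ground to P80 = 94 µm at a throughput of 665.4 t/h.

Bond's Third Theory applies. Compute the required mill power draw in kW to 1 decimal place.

Bond:  W = 10 Wi (1/√P − 1/√F)
W = 10·11.2·(1/√94 − 1/√9675) = 10·11.2·(0.092976) = 10.4133 kWh/t
Power = W × throughput = 10.4133 kWh/t × 665.4 t/h = 6929.0 kW

P = 6929.0 kW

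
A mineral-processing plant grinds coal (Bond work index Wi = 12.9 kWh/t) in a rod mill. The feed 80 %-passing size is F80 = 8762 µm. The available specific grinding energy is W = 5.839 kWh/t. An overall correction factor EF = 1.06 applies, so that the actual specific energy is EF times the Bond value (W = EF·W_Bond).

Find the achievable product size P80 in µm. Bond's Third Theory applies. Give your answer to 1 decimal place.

W = 10·Wi·(P80^(-½) − F80^(-½))
W_Bond = W / EF = 5.839 / 1.06 = 5.5085 kWh/t
⇒ 1/√P80 = W_Bond/(10 Wi) + 1/√F80
  = 5.5085/(10·12.9) + 1/√8762 = 0.042701 + 0.010683 = 0.053385
P80 = (1/0.053385)² = 18.7320² = 350.89 µm

P80 = 350.9 µm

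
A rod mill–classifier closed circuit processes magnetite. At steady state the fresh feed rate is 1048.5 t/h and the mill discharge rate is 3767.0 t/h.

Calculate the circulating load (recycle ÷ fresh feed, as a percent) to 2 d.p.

Mill node: discharge = fresh + recycle.
R = M − F = 3767.0 − 1048.5 = 2718.5 t/h
CL = 100·R/F = 100·2718.5/1048.5 = 259.28 %

CL = 259.28 %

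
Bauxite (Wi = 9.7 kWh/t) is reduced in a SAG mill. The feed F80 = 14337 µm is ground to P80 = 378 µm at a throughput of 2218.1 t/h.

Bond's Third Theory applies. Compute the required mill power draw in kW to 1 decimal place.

W = 10 Wi (P80^-0.5 − F80^-0.5)
W = 10·9.7·(1/√378 − 1/√14337) = 10·9.7·(0.043083) = 4.1790 kWh/t
Mill draw = 4.1790 × 2218.1 = 9269.5 kW

P = 9269.5 kW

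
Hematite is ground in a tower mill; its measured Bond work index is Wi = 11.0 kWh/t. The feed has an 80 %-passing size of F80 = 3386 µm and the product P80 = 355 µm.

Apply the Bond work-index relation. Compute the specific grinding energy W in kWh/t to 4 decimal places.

W = 3.9478 kWh/t

W = 10·Wi·[P80^(−½) − F80^(−½)]
1/√355 = 0.053074;  1/√3386 = 0.017185
W = 10·11.0·(0.053074 − 0.017185) = 3.9478 kWh/t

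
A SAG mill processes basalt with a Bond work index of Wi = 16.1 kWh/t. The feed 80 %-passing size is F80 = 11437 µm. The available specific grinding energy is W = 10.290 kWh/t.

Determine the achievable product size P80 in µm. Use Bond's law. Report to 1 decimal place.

P80 = 186.3 µm

W = 10·Wi·[P80^(−½) − F80^(−½)]
⇒ 1/√P80 = W/(10 Wi) + 1/√F80
  = 10.2900/(10·16.1) + 1/√11437 = 0.063913 + 0.009351 = 0.073264
P80 = (1/0.073264)² = 13.6493² = 186.30 µm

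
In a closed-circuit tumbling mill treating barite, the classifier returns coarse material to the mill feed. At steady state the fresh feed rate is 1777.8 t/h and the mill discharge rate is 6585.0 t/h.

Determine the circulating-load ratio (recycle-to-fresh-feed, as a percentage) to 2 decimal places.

CL = 270.40 %

M = F + R at steady state, so:
R = M − F = 6585.0 − 1777.8 = 4807.2 t/h
CL = 100·R/F = 100·4807.2/1777.8 = 270.40 %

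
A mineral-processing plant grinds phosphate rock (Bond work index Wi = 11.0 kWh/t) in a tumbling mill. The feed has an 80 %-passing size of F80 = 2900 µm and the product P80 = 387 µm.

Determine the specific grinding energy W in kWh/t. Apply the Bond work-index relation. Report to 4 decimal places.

W = 3.5490 kWh/t

W = 10·Wi·[P80^(−½) − F80^(−½)]
1/√387 = 0.050833;  1/√2900 = 0.018570
W = 10·11.0·(0.050833 − 0.018570) = 3.5490 kWh/t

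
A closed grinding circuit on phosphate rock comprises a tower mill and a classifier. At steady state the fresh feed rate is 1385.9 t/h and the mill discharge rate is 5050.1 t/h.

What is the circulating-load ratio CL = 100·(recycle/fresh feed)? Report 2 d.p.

CL = 264.39 %

Mill node: discharge = fresh + recycle.
R = M − F = 5050.1 − 1385.9 = 3664.2 t/h
CL = 100·R/F = 100·3664.2/1385.9 = 264.39 %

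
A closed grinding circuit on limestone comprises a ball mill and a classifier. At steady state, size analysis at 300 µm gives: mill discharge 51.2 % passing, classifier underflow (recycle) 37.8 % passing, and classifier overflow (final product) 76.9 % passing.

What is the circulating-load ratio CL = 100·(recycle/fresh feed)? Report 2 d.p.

Let r = R/F. Size balance at 300 µm:
r = (o − d)/(d − u)
r = (76.9 − 51.2)/(51.2 − 37.8) = 25.7/13.4 = 1.9179
CL = 100·r = 191.79 %

CL = 191.79 %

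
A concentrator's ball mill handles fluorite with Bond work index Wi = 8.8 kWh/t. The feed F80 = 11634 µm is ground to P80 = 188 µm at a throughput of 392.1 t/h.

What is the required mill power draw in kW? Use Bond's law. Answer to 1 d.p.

P = 2196.6 kW

Bond:  W = 10 Wi (1/√P − 1/√F)
W = 10·8.8·(1/√188 − 1/√11634) = 10·8.8·(0.063661) = 5.6022 kWh/t
Mill draw = 5.6022 × 392.1 = 2196.6 kW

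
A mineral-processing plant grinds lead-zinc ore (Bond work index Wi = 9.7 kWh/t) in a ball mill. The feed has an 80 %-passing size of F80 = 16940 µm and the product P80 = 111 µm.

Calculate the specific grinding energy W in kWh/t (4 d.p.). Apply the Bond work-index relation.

W = 8.4616 kWh/t

W = 10·Wi·[P80^(−½) − F80^(−½)]
1/√111 = 0.094916;  1/√16940 = 0.007683
W = 10·9.7·(0.094916 − 0.007683) = 8.4616 kWh/t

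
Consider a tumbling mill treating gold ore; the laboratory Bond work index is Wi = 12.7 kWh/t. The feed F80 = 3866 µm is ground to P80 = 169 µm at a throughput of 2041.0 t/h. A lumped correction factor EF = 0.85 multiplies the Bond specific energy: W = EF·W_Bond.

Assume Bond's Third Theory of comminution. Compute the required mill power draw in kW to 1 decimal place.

P = 13404.6 kW

Bond: W = 10·Wi·(1/√P80 − 1/√F80)
W = 10·12.7·(1/√169 − 1/√3866) = 10·12.7·(0.060840) = 7.7267 kWh/t
W_actual = 0.85 × 7.7267 = 6.5677 kWh/t
P_mill = W·ṁ = 6.5677·2041.0 = 13404.6 kW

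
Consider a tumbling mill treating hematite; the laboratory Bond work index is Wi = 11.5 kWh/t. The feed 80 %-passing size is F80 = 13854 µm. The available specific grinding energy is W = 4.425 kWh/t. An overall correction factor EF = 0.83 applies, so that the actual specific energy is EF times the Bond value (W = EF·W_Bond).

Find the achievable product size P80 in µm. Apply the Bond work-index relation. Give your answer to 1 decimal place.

P80 = 332.3 µm

W_Bond = 10·Wi·(1/√P₈₀ − 1/√F₈₀)
W_Bond = W / EF = 4.425 / 0.83 = 5.3313 kWh/t
1/√P80 = 1/√F80 + W_Bond/(10·Wi)
  = 5.3313/(10·11.5) + 1/√13854 = 0.046359 + 0.008496 = 0.054855
P80 = (1/0.054855)² = 18.2298² = 332.32 µm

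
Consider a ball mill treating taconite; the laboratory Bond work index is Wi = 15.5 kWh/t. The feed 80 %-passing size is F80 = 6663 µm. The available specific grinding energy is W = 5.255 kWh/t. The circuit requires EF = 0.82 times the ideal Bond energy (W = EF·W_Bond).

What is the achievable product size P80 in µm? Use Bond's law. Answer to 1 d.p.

P80 = 348.1 µm

Bond:  W = 10 Wi (1/√P − 1/√F)
W_Bond = W / EF = 5.255 / 0.82 = 6.4085 kWh/t
P80^(−½) = W_Bond/(10 Wi) + F80^(−½)
  = 6.4085/(10·15.5) + 1/√6663 = 0.041345 + 0.012251 = 0.053596
P80 = (1/0.053596)² = 18.6580² = 348.12 µm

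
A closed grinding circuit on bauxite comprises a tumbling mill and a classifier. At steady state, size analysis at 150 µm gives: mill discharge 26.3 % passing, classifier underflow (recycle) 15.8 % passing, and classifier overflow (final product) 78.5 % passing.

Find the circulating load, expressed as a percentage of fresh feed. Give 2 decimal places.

CL = 497.14 %

Classifier node, passing 150 µm:
Fd + Rd = Ru + Fo ⇒ R/F = (o−d)/(d−u)
r = (78.5 − 26.3)/(26.3 − 15.8) = 52.2/10.5 = 4.9714
CL = 100·r = 497.14 %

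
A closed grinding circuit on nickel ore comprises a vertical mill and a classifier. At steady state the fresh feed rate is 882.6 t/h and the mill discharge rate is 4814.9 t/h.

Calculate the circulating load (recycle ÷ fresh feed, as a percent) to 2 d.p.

Discharge = new feed + return, hence
R = M − F = 4814.9 − 882.6 = 3932.3 t/h
CL = 100·R/F = 100·3932.3/882.6 = 445.54 %

CL = 445.54 %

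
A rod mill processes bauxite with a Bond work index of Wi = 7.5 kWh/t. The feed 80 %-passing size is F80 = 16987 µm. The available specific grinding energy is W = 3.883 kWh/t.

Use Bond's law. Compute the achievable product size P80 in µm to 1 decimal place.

Bond:  W = 10 Wi (1/√P − 1/√F)
⇒ 1/√P80 = W/(10·Wi) + 1/√F80
  = 3.8830/(10·7.5) + 1/√16987 = 0.051773 + 0.007673 = 0.059446
P80 = (1/0.059446)² = 16.8220² = 282.98 µm

P80 = 283.0 µm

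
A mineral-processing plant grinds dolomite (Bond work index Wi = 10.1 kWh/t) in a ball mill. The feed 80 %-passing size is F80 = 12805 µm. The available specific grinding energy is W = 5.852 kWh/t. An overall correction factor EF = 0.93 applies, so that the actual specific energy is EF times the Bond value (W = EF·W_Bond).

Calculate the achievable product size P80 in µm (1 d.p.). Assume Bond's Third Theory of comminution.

P80 = 197.6 µm

W = 10 Wi (1/√P80 − 1/√F80)  [Bond]
W_Bond = W / EF = 5.852 / 0.93 = 6.2925 kWh/t
⇒ 1/√P80 = W_Bond/(10·Wi) + 1/√F80
  = 6.2925/(10·10.1) + 1/√12805 = 0.062302 + 0.008837 = 0.071139
P80 = (1/0.071139)² = 14.0570² = 197.60 µm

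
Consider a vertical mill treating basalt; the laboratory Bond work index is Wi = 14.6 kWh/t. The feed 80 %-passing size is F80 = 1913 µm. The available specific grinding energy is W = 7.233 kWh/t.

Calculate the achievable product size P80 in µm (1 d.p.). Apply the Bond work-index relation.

W = 10 Wi / √P80 − 10 Wi / √F80
⇒ 1/√P80 = W/(10 Wi) + 1/√F80
  = 7.2330/(10·14.6) + 1/√1913 = 0.049541 + 0.022863 = 0.072405
P80 = (1/0.072405)² = 13.8113² = 190.75 µm

P80 = 190.8 µm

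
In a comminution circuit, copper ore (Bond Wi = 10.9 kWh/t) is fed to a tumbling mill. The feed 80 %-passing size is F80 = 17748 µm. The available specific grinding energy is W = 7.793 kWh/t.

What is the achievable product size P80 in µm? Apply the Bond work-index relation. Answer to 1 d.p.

W = 10·Wi·[P80^(−½) − F80^(−½)]
1/√P80 = 1/√F80 + W/(10·Wi)
  = 7.7930/(10·10.9) + 1/√17748 = 0.071495 + 0.007506 = 0.079002
P80 = (1/0.079002)² = 12.6580² = 160.22 µm

P80 = 160.2 µm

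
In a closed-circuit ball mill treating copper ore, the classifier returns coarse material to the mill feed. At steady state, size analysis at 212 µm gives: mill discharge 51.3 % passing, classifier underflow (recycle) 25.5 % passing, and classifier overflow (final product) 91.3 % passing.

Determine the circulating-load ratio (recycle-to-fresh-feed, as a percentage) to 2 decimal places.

CL = 155.04 %

Let r = R/F. Size balance at 212 µm:
(1+r)·d = r·u + o ⇒ r = (o−d)/(d−u)
r = (91.3 − 51.3)/(51.3 − 25.5) = 40.0/25.8 = 1.5504
CL = 100·r = 155.04 %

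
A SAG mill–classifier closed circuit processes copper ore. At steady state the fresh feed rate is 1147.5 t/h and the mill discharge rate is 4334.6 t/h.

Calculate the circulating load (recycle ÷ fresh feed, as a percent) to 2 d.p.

Discharge = new feed + return, hence
R = M − F = 4334.6 − 1147.5 = 3187.1 t/h
CL = 100·R/F = 100·3187.1/1147.5 = 277.74 %

CL = 277.74 %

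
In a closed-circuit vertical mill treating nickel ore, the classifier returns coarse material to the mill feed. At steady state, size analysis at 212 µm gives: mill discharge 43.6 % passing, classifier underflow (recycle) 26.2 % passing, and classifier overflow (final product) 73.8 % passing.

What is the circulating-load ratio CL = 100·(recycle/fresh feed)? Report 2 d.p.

CL = 173.56 %

Two-product formula at 212 µm:
(1+r)·d = r·u + o ⇒ r = (o−d)/(d−u)
r = (73.8 − 43.6)/(43.6 − 26.2) = 30.2/17.4 = 1.7356
CL = 100·r = 173.56 %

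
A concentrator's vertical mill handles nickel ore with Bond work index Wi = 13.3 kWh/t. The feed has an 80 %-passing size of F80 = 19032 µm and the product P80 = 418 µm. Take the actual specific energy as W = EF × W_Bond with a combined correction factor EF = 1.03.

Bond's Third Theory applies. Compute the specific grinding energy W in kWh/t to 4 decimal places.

W = 5.7074 kWh/t

Bond: W = 10·Wi·(1/√P80 − 1/√F80)
1/√418 = 0.048912;  1/√19032 = 0.007249
W = 10·13.3·(0.048912 − 0.007249) = 5.5412 kWh/t
Corrected W = EF·W_Bond = 1.03·5.5412 = 5.7074 kWh/t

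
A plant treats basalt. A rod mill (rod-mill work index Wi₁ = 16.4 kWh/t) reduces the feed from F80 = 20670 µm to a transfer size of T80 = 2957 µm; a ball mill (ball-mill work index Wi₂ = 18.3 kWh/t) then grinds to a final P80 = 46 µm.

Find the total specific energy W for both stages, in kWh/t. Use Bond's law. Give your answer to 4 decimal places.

W = 10 Wi (1/√P80 − 1/√F80)  [Bond]
Stage 1 (20670→2957 µm, Wi₁=16.4): W₁ = 10·16.4·(0.018390 − 0.006956) = 1.8752 kWh/t
Stage 2 (2957→46 µm, Wi₂=18.3): W₂ = 10·18.3·(0.147442 − 0.018390) = 23.6166 kWh/t
W = W₁ + W₂ = 1.8752 + 23.6166 = 25.4918 kWh/t

W = 25.4918 kWh/t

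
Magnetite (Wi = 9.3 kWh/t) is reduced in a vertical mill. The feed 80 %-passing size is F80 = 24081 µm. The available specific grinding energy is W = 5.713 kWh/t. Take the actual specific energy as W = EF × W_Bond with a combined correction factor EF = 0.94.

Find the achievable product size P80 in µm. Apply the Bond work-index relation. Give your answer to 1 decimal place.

P80 = 194.0 µm

Bond:  W = 10 Wi (1/√P − 1/√F)
W_Bond = W / EF = 5.713 / 0.94 = 6.0777 kWh/t
P80^(−½) = W_Bond/(10 Wi) + F80^(−½)
  = 6.0777/(10·9.3) + 1/√24081 = 0.065351 + 0.006444 = 0.071795
P80 = (1/0.071795)² = 13.9285² = 194.00 µm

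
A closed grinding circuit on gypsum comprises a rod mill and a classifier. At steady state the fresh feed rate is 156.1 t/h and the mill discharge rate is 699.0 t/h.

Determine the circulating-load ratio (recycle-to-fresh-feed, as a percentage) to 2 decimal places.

Mill node: discharge = fresh + recycle.
R = M − F = 699.0 − 156.1 = 542.9 t/h
CL = 100·R/F = 100·542.9/156.1 = 347.79 %

CL = 347.79 %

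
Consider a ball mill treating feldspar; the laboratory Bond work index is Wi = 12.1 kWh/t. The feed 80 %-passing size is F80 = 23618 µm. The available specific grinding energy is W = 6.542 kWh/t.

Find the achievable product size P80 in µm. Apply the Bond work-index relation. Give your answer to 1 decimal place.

W = 10 Wi (P80^-0.5 − F80^-0.5)
1/√P80 = 1/√F80 + W/(10·Wi)
  = 6.5420/(10·12.1) + 1/√23618 = 0.054066 + 0.006507 = 0.060573
P80 = (1/0.060573)² = 16.5090² = 272.55 µm

P80 = 272.5 µm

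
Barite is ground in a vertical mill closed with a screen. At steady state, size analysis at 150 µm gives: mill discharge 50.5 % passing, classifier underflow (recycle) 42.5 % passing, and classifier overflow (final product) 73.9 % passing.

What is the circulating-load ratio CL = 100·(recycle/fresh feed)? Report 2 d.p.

CL = 292.50 %

Balance %-passing 150 µm (r = R/F):
r = (o − d)/(d − u)
r = (73.9 − 50.5)/(50.5 − 42.5) = 23.4/8.0 = 2.9250
CL = 100·r = 292.50 %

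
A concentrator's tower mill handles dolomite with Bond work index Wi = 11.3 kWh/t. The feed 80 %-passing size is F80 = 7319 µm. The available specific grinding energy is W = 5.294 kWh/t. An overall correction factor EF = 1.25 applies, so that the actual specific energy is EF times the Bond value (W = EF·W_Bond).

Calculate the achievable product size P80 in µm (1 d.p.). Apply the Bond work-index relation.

W = 10 Wi (P80^-0.5 − F80^-0.5)
W_Bond = W / EF = 5.294 / 1.25 = 4.2352 kWh/t
P80^(−½) = W_Bond/(10 Wi) + F80^(−½)
  = 4.2352/(10·11.3) + 1/√7319 = 0.037480 + 0.011689 = 0.049169
P80 = (1/0.049169)² = 20.3382² = 413.64 µm

P80 = 413.6 µm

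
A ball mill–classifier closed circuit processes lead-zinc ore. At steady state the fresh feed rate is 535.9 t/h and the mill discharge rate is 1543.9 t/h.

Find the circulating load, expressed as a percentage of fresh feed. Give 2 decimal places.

Steady state: M = F + R.
R = M − F = 1543.9 − 535.9 = 1008.0 t/h
CL = 100·R/F = 100·1008.0/535.9 = 188.09 %

CL = 188.09 %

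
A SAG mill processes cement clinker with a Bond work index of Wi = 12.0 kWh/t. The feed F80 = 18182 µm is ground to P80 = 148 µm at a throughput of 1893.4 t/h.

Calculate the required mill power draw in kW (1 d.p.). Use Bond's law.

P = 16991.4 kW

W = 10·Wi·[P80^(−½) − F80^(−½)]
W = 10·12.0·(1/√148 − 1/√18182) = 10·12.0·(0.074783) = 8.9740 kWh/t
Power = W × throughput = 8.9740 kWh/t × 1893.4 t/h = 16991.4 kW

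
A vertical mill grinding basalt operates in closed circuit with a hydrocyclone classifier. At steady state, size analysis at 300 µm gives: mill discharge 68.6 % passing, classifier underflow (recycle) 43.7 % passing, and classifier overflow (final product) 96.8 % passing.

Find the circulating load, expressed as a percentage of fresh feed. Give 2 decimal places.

Let r = R/F. Size balance at 300 µm:
(1+r)·d = r·u + o ⇒ r = (o−d)/(d−u)
r = (96.8 − 68.6)/(68.6 − 43.7) = 28.2/24.9 = 1.1325
CL = 100·r = 113.25 %

CL = 113.25 %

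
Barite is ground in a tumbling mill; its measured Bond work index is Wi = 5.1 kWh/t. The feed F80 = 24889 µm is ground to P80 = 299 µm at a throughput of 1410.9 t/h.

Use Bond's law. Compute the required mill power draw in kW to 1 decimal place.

P = 3705.2 kW

W = 10 Wi (1/√P80 − 1/√F80)  [Bond]
W = 10·5.1·(1/√299 − 1/√24889) = 10·5.1·(0.051493) = 2.6261 kWh/t
P_mill = W·ṁ = 2.6261·1410.9 = 3705.2 kW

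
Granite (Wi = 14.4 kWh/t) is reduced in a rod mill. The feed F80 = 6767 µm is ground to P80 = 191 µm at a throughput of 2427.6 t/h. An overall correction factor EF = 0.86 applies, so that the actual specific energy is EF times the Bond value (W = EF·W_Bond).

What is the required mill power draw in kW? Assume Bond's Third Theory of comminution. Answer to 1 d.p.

W = 10·Wi·[P80^(−½) − F80^(−½)]
W = 10·14.4·(1/√191 − 1/√6767) = 10·14.4·(0.060201) = 8.6690 kWh/t
Apply correction: 8.6690 × 0.86 = 7.4553 kWh/t
P = W·T = 7.4553·2427.6 = 18098.5 kW

P = 18098.5 kW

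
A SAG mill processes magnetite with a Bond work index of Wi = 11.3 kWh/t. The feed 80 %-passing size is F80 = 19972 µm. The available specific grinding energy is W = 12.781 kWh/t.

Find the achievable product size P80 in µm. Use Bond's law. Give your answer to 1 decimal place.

W = 10 Wi (P80^-0.5 − F80^-0.5)
⇒ 1/√P80 = W/(10·Wi) + 1/√F80
  = 12.7810/(10·11.3) + 1/√19972 = 0.113106 + 0.007076 = 0.120182
P80 = (1/0.120182)² = 8.3207² = 69.23 µm

P80 = 69.2 µm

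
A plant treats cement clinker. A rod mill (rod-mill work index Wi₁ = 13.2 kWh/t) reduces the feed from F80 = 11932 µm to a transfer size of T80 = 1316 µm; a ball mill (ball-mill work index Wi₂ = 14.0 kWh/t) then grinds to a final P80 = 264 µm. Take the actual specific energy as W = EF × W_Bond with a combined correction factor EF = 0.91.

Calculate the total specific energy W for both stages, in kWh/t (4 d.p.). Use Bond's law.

W = 6.5406 kWh/t

W_Bond = 10·Wi·(1/√P₈₀ − 1/√F₈₀)
Stage 1 (11932→1316 µm, Wi₁=13.2): W₁ = 10·13.2·(0.027566 − 0.009155) = 2.4303 kWh/t
Stage 2 (1316→264 µm, Wi₂=14.0): W₂ = 10·14.0·(0.061546 − 0.027566) = 4.7572 kWh/t
W = W₁ + W₂ = 2.4303 + 4.7572 = 7.1875 kWh/t
W_actual = 0.91 × 7.1875 = 6.5406 kWh/t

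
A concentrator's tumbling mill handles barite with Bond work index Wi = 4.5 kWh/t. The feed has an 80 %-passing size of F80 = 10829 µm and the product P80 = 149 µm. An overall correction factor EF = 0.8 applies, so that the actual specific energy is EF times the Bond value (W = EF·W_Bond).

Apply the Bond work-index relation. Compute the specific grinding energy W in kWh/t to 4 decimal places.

W = 2.6033 kWh/t

Bond: W = 10·Wi·(1/√P80 − 1/√F80)
1/√149 = 0.081923;  1/√10829 = 0.009610
W = 10·4.5·(0.081923 − 0.009610) = 3.2541 kWh/t
Corrected W = EF·W_Bond = 0.8·3.2541 = 2.6033 kWh/t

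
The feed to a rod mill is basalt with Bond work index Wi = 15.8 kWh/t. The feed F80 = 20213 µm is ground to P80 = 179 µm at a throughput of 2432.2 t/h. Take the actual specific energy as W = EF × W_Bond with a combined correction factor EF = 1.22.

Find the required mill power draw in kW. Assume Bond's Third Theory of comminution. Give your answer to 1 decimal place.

W = 10·Wi·[P80^(−½) − F80^(−½)]
W = 10·15.8·(1/√179 − 1/√20213) = 10·15.8·(0.067710) = 10.6981 kWh/t
Corrected W = EF·W_Bond = 1.22·10.6981 = 13.0517 kWh/t
Power = W × throughput = 13.0517 kWh/t × 2432.2 t/h = 31744.4 kW

P = 31744.4 kW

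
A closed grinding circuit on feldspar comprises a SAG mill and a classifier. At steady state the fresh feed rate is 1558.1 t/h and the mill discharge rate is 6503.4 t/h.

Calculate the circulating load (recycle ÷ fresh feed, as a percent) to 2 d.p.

Mill node: discharge = fresh + recycle.
R = M − F = 6503.4 − 1558.1 = 4945.3 t/h
CL = 100·R/F = 100·4945.3/1558.1 = 317.39 %

CL = 317.39 %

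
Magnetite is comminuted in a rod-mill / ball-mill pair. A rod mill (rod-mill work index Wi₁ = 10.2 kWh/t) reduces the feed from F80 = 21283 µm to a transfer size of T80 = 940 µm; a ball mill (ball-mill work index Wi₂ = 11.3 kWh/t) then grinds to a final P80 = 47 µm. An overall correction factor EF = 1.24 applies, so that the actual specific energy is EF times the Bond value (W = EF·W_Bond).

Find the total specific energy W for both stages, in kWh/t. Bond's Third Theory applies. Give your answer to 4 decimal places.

W = 19.1267 kWh/t

W = 10·Wi·[P80^(−½) − F80^(−½)]
Stage 1 (21283→940 µm, Wi₁=10.2): W₁ = 10·10.2·(0.032616 − 0.006855) = 2.6277 kWh/t
Stage 2 (940→47 µm, Wi₂=11.3): W₂ = 10·11.3·(0.145865 − 0.032616) = 12.7971 kWh/t
W = W₁ + W₂ = 2.6277 + 12.7971 = 15.4248 kWh/t
Corrected W = EF·W_Bond = 1.24·15.4248 = 19.1267 kWh/t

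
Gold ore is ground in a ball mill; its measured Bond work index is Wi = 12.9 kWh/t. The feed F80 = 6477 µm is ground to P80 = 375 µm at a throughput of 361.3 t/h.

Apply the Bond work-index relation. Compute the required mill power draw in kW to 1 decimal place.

P = 1827.7 kW

Bond:  W = 10 Wi (1/√P − 1/√F)
W = 10·12.9·(1/√375 − 1/√6477) = 10·12.9·(0.039214) = 5.0586 kWh/t
P = W·T = 5.0586·361.3 = 1827.7 kW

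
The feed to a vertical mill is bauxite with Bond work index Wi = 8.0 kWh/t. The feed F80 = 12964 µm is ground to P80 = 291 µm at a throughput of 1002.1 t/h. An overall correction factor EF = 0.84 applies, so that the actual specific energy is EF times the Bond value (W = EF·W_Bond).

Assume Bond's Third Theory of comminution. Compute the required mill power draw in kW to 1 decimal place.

P = 3356.2 kW

Bond:  W = 10 Wi (1/√P − 1/√F)
W = 10·8.0·(1/√291 − 1/√12964) = 10·8.0·(0.049838) = 3.9871 kWh/t
Apply correction: 3.9871 × 0.84 = 3.3491 kWh/t
Mill draw = 3.3491 × 1002.1 = 3356.2 kW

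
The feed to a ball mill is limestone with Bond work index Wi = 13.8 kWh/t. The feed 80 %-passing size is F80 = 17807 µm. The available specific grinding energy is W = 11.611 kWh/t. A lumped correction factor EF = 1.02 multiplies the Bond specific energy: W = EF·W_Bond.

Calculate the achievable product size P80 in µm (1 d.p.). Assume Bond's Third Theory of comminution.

P80 = 123.5 µm

Bond:  W = 10 Wi (1/√P − 1/√F)
W_Bond = W / EF = 11.611 / 1.02 = 11.3833 kWh/t
⇒ 1/√P80 = W_Bond/(10·Wi) + 1/√F80
  = 11.3833/(10·13.8) + 1/√17807 = 0.082488 + 0.007494 = 0.089982
P80 = (1/0.089982)² = 11.1134² = 123.51 µm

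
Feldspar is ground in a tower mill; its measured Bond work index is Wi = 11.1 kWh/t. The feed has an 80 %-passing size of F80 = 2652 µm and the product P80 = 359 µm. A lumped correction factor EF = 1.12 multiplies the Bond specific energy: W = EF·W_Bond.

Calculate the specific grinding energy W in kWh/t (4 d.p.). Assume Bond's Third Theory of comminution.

W = 10 Wi / √P80 − 10 Wi / √F80
1/√359 = 0.052778;  1/√2652 = 0.019418
W = 10·11.1·(0.052778 − 0.019418) = 3.7029 kWh/t
Apply correction: 3.7029 × 1.12 = 4.1473 kWh/t

W = 4.1473 kWh/t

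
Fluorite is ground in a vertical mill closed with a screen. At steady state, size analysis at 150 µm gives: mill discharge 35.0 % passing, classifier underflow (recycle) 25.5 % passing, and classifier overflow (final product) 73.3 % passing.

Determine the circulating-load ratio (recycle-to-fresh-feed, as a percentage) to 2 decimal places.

Balance %-passing 150 µm (r = R/F):
(1+r)d = ru + o → r = (o−d)/(d−u)
r = (73.3 − 35.0)/(35.0 − 25.5) = 38.3/9.5 = 4.0316
CL = 100·r = 403.16 %

CL = 403.16 %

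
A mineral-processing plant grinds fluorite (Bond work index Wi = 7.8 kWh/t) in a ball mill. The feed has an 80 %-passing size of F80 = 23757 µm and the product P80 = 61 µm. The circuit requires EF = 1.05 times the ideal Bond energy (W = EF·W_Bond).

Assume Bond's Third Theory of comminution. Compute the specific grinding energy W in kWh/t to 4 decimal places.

W = 9.9549 kWh/t

W = 10·Wi·(P80^(-½) − F80^(-½))
1/√61 = 0.128037;  1/√23757 = 0.006488
W = 10·7.8·(0.128037 − 0.006488) = 9.4808 kWh/t
W_actual = 1.05 × 9.4808 = 9.9549 kWh/t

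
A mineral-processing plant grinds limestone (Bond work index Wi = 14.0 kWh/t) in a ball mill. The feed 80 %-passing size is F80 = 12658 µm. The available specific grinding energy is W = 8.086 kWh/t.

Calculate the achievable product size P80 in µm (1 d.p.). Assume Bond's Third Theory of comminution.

W = 10 Wi (P80^-0.5 − F80^-0.5)
P80^(−½) = W/(10 Wi) + F80^(−½)
  = 8.0860/(10·14.0) + 1/√12658 = 0.057757 + 0.008888 = 0.066645
P80 = (1/0.066645)² = 15.0048² = 225.14 µm

P80 = 225.1 µm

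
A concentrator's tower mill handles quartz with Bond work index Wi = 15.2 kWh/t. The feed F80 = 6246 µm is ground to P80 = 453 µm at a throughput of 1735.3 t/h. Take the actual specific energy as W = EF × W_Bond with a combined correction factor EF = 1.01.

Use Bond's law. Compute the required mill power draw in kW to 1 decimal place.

W = 10·Wi·(P80^(-½) − F80^(-½))
W = 10·15.2·(1/√453 − 1/√6246) = 10·15.2·(0.034331) = 5.2183 kWh/t
With EF = 1.01: W = 5.2183·1.01 = 5.2705 kWh/t
Mill draw = 5.2705 × 1735.3 = 9145.9 kW

P = 9145.9 kW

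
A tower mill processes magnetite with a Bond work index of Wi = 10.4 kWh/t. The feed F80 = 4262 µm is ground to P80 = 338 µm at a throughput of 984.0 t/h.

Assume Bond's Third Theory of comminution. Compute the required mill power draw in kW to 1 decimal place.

Bond:  W = 10 Wi (1/√P − 1/√F)
W = 10·10.4·(1/√338 − 1/√4262) = 10·10.4·(0.039075) = 4.0638 kWh/t
Power = W × throughput = 4.0638 kWh/t × 984.0 t/h = 3998.8 kW

P = 3998.8 kW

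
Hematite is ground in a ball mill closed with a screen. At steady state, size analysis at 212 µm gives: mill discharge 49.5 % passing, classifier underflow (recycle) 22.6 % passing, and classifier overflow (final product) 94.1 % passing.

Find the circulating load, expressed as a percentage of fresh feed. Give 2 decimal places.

CL = 165.80 %

Balance %-passing 212 µm (r = R/F):
(1+r)·d = r·u + o ⇒ r = (o−d)/(d−u)
r = (94.1 − 49.5)/(49.5 − 22.6) = 44.6/26.9 = 1.6580
CL = 100·r = 165.80 %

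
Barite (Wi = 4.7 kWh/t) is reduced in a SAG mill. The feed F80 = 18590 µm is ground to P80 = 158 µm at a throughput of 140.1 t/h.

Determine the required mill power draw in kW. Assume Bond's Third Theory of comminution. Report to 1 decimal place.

W = 10·Wi·[P80^(−½) − F80^(−½)]
W = 10·4.7·(1/√158 − 1/√18590) = 10·4.7·(0.072221) = 3.3944 kWh/t
P = W·T = 3.3944·140.1 = 475.6 kW

P = 475.6 kW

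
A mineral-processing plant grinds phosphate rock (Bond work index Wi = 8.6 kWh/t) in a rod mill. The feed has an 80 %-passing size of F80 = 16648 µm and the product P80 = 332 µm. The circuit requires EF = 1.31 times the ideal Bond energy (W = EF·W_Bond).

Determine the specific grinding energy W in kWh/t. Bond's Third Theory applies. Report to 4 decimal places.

W = 5.3099 kWh/t

W = 10 Wi / √P80 − 10 Wi / √F80
1/√332 = 0.054882;  1/√16648 = 0.007750
W = 10·8.6·(0.054882 − 0.007750) = 4.0533 kWh/t
With EF = 1.31: W = 4.0533·1.31 = 5.3099 kWh/t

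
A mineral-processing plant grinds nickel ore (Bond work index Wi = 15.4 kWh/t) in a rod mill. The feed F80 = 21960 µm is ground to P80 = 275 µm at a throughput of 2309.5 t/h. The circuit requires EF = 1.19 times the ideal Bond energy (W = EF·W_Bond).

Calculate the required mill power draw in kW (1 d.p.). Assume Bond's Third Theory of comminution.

P = 22666.2 kW

W = 10·Wi·[P80^(−½) − F80^(−½)]
W = 10·15.4·(1/√275 − 1/√21960) = 10·15.4·(0.053554) = 8.2473 kWh/t
Corrected W = EF·W_Bond = 1.19·8.2473 = 9.8143 kWh/t
Mill draw = 9.8143 × 2309.5 = 22666.2 kW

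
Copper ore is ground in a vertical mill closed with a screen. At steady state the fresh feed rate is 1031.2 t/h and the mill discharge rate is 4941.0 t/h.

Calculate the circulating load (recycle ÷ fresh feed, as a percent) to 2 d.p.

CL = 379.15 %

Steady state: M = F + R.
R = M − F = 4941.0 − 1031.2 = 3909.8 t/h
CL = 100·R/F = 100·3909.8/1031.2 = 379.15 %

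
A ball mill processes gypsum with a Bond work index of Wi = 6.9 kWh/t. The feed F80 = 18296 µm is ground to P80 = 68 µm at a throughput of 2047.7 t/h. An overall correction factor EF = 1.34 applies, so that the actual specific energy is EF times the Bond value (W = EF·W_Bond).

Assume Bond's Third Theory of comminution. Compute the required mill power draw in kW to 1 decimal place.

P = 21560.0 kW

W = 10 Wi (1/√P80 − 1/√F80)  [Bond]
W = 10·6.9·(1/√68 − 1/√18296) = 10·6.9·(0.113875) = 7.8574 kWh/t
Apply correction: 7.8574 × 1.34 = 10.5289 kWh/t
Mill draw = 10.5289 × 2047.7 = 21560.0 kW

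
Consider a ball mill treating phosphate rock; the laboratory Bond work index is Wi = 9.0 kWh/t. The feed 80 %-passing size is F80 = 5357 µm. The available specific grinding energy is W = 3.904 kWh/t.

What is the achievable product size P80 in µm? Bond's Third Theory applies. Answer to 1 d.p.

W = 10·Wi·(P80^(-½) − F80^(-½))
⇒ 1/√P80 = W/(10·Wi) + 1/√F80
  = 3.9040/(10·9.0) + 1/√5357 = 0.043378 + 0.013663 = 0.057041
P80 = (1/0.057041)² = 17.5314² = 307.35 µm

P80 = 307.3 µm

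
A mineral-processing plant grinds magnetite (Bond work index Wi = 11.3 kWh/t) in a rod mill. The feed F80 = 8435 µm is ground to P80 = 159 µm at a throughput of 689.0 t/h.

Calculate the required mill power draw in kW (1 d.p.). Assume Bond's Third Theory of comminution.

P = 5326.7 kW

W = 10 Wi / √P80 − 10 Wi / √F80
W = 10·11.3·(1/√159 − 1/√8435) = 10·11.3·(0.068417) = 7.7311 kWh/t
Mill draw = 7.7311 × 689.0 = 5326.7 kW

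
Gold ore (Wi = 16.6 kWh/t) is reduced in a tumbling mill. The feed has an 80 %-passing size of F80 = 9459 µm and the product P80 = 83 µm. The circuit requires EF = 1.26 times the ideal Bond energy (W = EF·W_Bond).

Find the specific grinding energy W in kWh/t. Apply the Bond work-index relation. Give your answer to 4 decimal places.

W = 20.8077 kWh/t

Bond:  W = 10 Wi (1/√P − 1/√F)
1/√83 = 0.109764;  1/√9459 = 0.010282
W = 10·16.6·(0.109764 − 0.010282) = 16.5141 kWh/t
Corrected W = EF·W_Bond = 1.26·16.5141 = 20.8077 kWh/t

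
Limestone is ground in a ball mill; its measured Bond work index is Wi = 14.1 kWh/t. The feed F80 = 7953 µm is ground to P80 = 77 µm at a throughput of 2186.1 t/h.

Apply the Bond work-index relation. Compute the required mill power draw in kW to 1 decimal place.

P = 31670.8 kW

W = 10·Wi·(P80^(-½) − F80^(-½))
W = 10·14.1·(1/√77 − 1/√7953) = 10·14.1·(0.102747) = 14.4874 kWh/t
P_mill = W·ṁ = 14.4874·2186.1 = 31670.8 kW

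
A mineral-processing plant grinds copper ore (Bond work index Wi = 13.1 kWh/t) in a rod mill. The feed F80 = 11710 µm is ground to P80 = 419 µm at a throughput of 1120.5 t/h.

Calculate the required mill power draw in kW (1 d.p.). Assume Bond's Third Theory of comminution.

P = 5814.5 kW

Bond:  W = 10 Wi (1/√P − 1/√F)
W = 10·13.1·(1/√419 − 1/√11710) = 10·13.1·(0.039612) = 5.1892 kWh/t
Mill draw = 5.1892 × 1120.5 = 5814.5 kW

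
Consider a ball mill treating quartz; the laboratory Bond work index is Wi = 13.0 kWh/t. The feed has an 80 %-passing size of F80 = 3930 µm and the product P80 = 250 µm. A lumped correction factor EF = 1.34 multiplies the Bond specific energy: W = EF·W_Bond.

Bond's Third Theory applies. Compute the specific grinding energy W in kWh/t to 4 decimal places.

W = 10·Wi·[P80^(−½) − F80^(−½)]
1/√250 = 0.063246;  1/√3930 = 0.015952
W = 10·13.0·(0.063246 − 0.015952) = 6.1482 kWh/t
Apply correction: 6.1482 × 1.34 = 8.2386 kWh/t

W = 8.2386 kWh/t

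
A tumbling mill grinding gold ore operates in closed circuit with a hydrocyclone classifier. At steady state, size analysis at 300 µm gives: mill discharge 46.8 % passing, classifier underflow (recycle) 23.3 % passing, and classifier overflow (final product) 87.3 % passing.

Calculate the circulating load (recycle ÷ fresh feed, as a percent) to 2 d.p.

CL = 172.34 %

Classifier node, passing 300 µm:
Fd + Rd = Ru + Fo ⇒ R/F = (o−d)/(d−u)
r = (87.3 − 46.8)/(46.8 − 23.3) = 40.5/23.5 = 1.7234
CL = 100·r = 172.34 %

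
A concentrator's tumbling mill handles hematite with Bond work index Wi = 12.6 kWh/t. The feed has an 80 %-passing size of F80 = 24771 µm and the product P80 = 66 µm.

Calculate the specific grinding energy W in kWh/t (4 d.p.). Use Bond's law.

W = 10 Wi / √P80 − 10 Wi / √F80
1/√66 = 0.123091;  1/√24771 = 0.006354
W = 10·12.6·(0.123091 − 0.006354) = 14.7090 kWh/t

W = 14.7090 kWh/t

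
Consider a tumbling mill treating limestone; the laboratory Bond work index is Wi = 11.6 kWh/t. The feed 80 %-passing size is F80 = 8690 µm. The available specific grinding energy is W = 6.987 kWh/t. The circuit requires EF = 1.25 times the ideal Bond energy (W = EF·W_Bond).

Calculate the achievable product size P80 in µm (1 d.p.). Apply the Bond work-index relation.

W = 10 Wi (1/√P80 − 1/√F80)  [Bond]
W_Bond = W / EF = 6.987 / 1.25 = 5.5896 kWh/t
1/√P80 = 1/√F80 + W_Bond/(10·Wi)
  = 5.5896/(10·11.6) + 1/√8690 = 0.048186 + 0.010727 = 0.058913
P80 = (1/0.058913)² = 16.9740² = 288.12 µm

P80 = 288.1 µm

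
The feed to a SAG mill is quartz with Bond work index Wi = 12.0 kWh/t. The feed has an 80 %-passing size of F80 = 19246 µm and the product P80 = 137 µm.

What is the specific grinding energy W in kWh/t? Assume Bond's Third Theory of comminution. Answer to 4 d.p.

W = 9.3873 kWh/t

W = 10·Wi·[P80^(−½) − F80^(−½)]
1/√137 = 0.085436;  1/√19246 = 0.007208
W = 10·12.0·(0.085436 − 0.007208) = 9.3873 kWh/t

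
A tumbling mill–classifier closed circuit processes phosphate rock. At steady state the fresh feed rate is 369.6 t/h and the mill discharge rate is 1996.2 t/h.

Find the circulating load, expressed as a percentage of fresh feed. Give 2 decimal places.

Discharge = new feed + return, hence
R = M − F = 1996.2 − 369.6 = 1626.6 t/h
CL = 100·R/F = 100·1626.6/369.6 = 440.10 %

CL = 440.10 %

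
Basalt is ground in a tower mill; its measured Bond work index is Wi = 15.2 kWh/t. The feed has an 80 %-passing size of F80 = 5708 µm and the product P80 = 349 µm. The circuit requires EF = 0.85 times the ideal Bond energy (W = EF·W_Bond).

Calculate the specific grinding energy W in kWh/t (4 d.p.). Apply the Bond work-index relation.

Bond: W = 10·Wi·(1/√P80 − 1/√F80)
1/√349 = 0.053529;  1/√5708 = 0.013236
W = 10·15.2·(0.053529 − 0.013236) = 6.1245 kWh/t
Corrected W = EF·W_Bond = 0.85·6.1245 = 5.2058 kWh/t

W = 5.2058 kWh/t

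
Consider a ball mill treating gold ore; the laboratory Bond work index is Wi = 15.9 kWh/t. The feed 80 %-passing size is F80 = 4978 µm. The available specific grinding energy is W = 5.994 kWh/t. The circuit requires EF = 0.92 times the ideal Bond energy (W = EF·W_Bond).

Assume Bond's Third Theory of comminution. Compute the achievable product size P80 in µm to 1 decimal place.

W = 10 Wi / √P80 − 10 Wi / √F80
W_Bond = W / EF = 5.994 / 0.92 = 6.5152 kWh/t
⇒ 1/√P80 = W_Bond/(10·Wi) + 1/√F80
  = 6.5152/(10·15.9) + 1/√4978 = 0.040976 + 0.014173 = 0.055150
P80 = (1/0.055150)² = 18.1325² = 328.79 µm

P80 = 328.8 µm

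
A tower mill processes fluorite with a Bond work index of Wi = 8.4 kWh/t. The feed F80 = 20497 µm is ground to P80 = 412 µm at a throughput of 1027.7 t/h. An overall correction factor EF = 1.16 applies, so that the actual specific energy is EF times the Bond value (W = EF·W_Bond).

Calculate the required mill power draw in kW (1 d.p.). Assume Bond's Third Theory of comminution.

P = 4234.0 kW

W = 10 Wi (P80^-0.5 − F80^-0.5)
W = 10·8.4·(1/√412 − 1/√20497) = 10·8.4·(0.042282) = 3.5517 kWh/t
Corrected W = EF·W_Bond = 1.16·3.5517 = 4.1199 kWh/t
P = W·T = 4.1199·1027.7 = 4234.0 kW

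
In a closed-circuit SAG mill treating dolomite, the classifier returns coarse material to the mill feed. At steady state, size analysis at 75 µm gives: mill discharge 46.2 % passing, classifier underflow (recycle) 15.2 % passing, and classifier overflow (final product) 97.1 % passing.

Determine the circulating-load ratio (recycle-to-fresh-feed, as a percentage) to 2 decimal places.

CL = 164.19 %

Let r = R/F. Size balance at 75 µm:
(1+r)d = ru + o → r = (o−d)/(d−u)
r = (97.1 − 46.2)/(46.2 − 15.2) = 50.9/31.0 = 1.6419
CL = 100·r = 164.19 %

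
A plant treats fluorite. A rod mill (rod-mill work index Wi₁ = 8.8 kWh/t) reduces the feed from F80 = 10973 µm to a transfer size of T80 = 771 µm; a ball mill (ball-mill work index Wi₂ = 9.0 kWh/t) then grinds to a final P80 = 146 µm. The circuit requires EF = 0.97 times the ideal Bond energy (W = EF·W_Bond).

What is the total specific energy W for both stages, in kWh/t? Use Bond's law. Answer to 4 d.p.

Bond:  W = 10 Wi (1/√P − 1/√F)
Stage 1 (10973→771 µm, Wi₁=8.8): W₁ = 10·8.8·(0.036014 − 0.009546) = 2.3292 kWh/t
Stage 2 (771→146 µm, Wi₂=9.0): W₂ = 10·9.0·(0.082761 − 0.036014) = 4.2072 kWh/t
W = W₁ + W₂ = 2.3292 + 4.2072 = 6.5363 kWh/t
With EF = 0.97: W = 6.5363·0.97 = 6.3403 kWh/t

W = 6.3403 kWh/t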